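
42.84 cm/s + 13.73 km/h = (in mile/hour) 9.49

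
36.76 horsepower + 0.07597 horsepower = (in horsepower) 36.84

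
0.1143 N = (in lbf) 0.0257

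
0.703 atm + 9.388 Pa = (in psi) 10.33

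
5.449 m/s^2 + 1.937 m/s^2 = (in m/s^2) 7.386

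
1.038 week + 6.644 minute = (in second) 6.282e+05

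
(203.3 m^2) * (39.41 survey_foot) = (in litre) 2.442e+06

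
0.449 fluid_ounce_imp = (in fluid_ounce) 0.4314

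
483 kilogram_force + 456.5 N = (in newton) 5193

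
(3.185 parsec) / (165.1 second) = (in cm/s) 5.953e+16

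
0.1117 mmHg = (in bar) 0.0001489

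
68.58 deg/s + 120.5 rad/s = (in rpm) 1162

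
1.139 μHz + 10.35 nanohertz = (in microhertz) 1.149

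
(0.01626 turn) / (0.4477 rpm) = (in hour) 0.0006053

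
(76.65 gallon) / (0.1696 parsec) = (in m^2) 5.544e-17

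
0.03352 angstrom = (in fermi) 3352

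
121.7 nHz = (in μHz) 0.1217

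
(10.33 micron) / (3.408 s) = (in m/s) 3.031e-06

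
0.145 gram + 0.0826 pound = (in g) 37.61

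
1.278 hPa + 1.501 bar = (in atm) 1.483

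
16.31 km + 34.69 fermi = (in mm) 1.631e+07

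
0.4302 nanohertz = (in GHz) 4.302e-19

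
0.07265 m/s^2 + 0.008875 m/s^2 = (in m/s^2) 0.08153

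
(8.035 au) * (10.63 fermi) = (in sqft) 0.1375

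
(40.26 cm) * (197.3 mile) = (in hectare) 12.78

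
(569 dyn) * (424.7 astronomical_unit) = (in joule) 3.615e+11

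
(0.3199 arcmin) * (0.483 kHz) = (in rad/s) 0.04495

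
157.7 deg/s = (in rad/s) 2.752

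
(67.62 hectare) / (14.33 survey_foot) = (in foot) 5.079e+05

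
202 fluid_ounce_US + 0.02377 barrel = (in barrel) 0.06134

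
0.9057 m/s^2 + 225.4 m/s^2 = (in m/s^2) 226.3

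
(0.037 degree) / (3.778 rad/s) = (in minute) 2.849e-06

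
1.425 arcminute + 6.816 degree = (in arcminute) 410.4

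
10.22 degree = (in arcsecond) 3.679e+04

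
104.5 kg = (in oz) 3686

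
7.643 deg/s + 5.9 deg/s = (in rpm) 2.257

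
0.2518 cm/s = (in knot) 0.004895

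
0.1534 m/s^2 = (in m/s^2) 0.1534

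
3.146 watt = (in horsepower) 0.004219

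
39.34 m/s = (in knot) 76.47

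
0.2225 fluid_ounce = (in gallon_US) 0.001738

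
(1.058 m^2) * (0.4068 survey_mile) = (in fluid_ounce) 2.342e+07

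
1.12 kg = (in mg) 1.12e+06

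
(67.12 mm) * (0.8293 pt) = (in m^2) 1.964e-05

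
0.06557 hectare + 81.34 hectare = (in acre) 201.2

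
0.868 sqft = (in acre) 1.993e-05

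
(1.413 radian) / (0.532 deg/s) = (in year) 4.826e-06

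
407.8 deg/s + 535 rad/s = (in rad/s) 542.1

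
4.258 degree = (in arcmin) 255.5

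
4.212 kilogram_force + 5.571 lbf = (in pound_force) 14.86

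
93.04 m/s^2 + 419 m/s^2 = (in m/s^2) 512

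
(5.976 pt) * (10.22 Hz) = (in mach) 6.328e-05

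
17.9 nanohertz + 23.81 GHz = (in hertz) 2.381e+10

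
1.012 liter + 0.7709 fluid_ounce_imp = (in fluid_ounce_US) 34.96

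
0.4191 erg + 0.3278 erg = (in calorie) 1.785e-08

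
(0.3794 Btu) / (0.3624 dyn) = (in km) 1.105e+05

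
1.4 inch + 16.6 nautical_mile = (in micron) 3.074e+10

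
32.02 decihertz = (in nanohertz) 3.202e+09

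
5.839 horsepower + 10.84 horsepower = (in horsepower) 16.68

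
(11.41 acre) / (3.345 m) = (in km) 13.8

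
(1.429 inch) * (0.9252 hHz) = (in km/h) 12.09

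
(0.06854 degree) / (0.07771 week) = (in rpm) 2.431e-07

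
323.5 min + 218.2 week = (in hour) 3.666e+04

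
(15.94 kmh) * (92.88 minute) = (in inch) 9.715e+05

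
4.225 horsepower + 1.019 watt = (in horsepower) 4.226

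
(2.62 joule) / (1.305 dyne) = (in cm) 2.008e+07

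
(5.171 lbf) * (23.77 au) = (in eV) 5.105e+32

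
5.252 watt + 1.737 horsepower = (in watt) 1301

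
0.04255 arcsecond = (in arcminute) 0.0007092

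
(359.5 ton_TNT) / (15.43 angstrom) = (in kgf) 9.94e+19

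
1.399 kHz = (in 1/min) 8.394e+04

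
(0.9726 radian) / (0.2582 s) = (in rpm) 35.97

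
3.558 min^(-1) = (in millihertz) 59.3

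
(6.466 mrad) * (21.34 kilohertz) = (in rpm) 1318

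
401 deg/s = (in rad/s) 6.999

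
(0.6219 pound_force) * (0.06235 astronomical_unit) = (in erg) 2.58e+17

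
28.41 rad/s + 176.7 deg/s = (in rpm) 300.7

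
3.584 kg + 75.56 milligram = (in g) 3584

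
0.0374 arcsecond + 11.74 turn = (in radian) 73.76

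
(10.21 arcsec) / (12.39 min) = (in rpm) 6.358e-07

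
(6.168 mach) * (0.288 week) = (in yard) 4.001e+08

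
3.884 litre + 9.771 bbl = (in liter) 1557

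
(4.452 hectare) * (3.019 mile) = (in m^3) 2.163e+08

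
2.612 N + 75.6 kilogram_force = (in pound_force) 167.3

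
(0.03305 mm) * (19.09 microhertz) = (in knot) 1.226e-09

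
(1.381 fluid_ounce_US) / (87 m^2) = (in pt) 0.001331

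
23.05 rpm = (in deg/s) 138.3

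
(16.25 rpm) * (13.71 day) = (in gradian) 1.283e+08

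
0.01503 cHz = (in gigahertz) 1.503e-13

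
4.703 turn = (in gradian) 1881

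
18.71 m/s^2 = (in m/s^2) 18.71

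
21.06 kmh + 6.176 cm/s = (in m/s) 5.912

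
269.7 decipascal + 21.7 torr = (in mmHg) 21.9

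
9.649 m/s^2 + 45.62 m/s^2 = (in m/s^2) 55.27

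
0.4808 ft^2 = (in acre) 1.104e-05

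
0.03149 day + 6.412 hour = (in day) 0.2987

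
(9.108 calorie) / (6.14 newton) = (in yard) 6.788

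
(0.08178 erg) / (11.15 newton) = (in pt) 2.079e-06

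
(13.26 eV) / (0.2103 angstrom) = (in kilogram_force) 1.03e-08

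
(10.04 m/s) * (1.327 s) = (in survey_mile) 0.008279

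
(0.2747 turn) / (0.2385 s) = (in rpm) 69.11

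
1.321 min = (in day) 0.0009174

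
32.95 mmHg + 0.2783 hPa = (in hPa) 44.21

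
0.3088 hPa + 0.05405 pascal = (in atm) 0.0003053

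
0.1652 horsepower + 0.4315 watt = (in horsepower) 0.1658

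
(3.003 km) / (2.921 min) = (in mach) 0.05032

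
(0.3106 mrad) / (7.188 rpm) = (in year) 1.308e-11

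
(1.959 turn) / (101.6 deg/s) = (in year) 2.201e-07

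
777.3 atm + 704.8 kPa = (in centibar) 7.946e+04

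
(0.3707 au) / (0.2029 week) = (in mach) 1327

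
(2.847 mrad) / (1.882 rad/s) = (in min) 2.521e-05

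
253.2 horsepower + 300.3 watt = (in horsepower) 253.6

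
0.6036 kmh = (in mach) 0.0004924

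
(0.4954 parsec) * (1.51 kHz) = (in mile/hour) 5.163e+19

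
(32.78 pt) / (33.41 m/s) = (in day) 4.006e-09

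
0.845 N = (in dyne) 8.45e+04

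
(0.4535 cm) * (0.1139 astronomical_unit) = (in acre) 1.909e+04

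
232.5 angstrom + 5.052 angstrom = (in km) 2.376e-11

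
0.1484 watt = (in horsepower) 0.000199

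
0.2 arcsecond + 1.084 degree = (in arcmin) 65.04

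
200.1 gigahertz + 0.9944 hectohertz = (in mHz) 2.001e+14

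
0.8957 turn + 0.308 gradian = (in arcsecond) 1.162e+06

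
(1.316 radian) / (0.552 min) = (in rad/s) 0.03973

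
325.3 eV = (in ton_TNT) 1.246e-26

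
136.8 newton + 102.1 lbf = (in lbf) 132.9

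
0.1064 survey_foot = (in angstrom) 3.243e+08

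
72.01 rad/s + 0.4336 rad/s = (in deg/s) 4151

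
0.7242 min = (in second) 43.45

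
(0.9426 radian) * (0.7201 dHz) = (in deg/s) 3.889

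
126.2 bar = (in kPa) 1.262e+04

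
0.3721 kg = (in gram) 372.1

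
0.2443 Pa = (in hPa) 0.002443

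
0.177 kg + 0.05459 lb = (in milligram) 2.018e+05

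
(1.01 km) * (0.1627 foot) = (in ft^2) 539.1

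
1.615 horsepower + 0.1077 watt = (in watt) 1204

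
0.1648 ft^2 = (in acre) 3.783e-06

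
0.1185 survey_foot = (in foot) 0.1185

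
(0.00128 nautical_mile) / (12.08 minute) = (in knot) 0.006358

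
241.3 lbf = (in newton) 1073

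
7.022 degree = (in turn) 0.01951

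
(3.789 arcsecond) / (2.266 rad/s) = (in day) 9.383e-11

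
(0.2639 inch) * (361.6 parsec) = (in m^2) 7.479e+16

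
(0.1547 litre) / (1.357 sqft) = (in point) 3.478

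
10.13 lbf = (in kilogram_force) 4.595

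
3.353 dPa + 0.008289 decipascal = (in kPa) 0.0003361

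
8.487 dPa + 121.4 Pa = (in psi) 0.01773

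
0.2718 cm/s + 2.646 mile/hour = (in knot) 2.305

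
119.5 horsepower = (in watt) 8.911e+04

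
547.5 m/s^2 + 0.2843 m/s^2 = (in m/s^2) 547.8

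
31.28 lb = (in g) 1.419e+04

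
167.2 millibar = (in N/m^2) 1.672e+04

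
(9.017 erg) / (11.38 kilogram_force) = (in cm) 8.08e-07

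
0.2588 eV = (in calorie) 9.91e-21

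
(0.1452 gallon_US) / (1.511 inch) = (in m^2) 0.01432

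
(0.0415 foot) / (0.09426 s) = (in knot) 0.2609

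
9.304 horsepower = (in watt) 6938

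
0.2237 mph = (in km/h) 0.36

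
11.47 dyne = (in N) 0.0001147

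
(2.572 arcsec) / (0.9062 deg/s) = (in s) 0.0007884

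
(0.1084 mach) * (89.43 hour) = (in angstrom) 1.188e+17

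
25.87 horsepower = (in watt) 1.929e+04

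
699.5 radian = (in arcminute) 2.405e+06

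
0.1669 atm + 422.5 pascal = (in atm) 0.1711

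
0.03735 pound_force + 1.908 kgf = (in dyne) 1.888e+06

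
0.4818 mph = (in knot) 0.4187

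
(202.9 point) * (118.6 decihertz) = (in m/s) 0.8489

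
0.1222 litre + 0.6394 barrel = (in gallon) 26.89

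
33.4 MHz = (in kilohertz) 3.34e+04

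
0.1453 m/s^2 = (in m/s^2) 0.1453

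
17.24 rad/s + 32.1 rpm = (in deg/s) 1180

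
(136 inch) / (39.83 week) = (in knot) 2.787e-07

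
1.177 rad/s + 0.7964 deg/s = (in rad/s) 1.191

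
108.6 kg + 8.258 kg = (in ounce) 4122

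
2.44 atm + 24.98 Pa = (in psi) 35.86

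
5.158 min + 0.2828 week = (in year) 0.005433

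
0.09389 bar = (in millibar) 93.89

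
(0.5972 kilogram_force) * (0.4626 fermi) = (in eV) 1.691e+04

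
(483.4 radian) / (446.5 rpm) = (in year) 3.278e-07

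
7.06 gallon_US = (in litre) 26.73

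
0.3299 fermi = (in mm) 3.299e-13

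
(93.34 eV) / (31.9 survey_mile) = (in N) 2.913e-22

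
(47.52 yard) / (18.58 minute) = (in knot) 0.07577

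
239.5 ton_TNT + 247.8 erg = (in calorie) 2.395e+11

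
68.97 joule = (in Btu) 0.06537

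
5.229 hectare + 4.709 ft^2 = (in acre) 12.92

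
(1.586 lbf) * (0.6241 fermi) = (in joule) 4.403e-15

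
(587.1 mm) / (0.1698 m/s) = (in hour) 0.0009604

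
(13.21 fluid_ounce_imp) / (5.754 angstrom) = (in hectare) 65.23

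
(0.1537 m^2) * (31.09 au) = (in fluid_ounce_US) 2.417e+16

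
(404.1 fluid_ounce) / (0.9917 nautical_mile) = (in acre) 1.608e-09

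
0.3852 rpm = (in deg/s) 2.311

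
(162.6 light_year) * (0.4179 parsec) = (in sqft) 2.135e+35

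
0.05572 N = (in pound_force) 0.01253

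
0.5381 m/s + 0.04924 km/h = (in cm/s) 55.18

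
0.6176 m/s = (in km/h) 2.223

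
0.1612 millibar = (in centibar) 0.01612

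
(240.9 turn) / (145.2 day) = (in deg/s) 0.006913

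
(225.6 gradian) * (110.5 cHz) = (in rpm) 37.39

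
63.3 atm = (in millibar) 6.414e+04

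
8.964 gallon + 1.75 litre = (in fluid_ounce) 1207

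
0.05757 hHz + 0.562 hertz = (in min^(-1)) 379.1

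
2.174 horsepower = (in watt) 1621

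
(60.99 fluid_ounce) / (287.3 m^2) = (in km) 6.278e-09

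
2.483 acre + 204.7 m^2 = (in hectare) 1.025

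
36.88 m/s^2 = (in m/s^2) 36.88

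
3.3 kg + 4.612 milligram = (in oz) 116.4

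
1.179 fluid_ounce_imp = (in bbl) 0.0002107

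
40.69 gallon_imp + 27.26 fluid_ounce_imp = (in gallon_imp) 40.86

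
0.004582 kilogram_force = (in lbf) 0.0101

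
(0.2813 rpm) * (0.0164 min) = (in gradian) 1.845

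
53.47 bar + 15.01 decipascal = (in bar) 53.47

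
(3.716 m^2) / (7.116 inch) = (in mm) 2.056e+04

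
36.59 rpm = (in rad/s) 3.832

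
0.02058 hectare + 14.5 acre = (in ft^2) 6.338e+05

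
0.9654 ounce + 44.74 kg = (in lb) 98.7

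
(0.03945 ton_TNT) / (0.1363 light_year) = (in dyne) 0.0128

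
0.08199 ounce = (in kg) 0.002324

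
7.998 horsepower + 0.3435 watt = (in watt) 5964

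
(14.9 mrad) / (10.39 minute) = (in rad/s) 2.39e-05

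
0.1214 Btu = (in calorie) 30.61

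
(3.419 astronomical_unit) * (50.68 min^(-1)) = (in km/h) 1.555e+12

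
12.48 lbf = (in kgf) 5.661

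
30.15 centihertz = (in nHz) 3.015e+08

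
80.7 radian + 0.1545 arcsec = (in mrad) 8.07e+04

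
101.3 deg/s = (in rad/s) 1.768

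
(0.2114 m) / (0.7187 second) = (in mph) 0.658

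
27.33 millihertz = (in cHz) 2.733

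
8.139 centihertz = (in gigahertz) 8.139e-11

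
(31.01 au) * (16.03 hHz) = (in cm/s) 7.436e+17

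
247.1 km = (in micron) 2.471e+11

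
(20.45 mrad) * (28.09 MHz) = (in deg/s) 3.291e+07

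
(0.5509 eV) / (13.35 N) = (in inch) 2.603e-19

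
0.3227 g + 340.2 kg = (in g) 3.402e+05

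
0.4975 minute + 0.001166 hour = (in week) 5.63e-05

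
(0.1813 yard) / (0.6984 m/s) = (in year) 7.527e-09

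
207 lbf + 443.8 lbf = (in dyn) 2.895e+08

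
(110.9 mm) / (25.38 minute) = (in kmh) 0.0002622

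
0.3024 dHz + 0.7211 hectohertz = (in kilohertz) 0.07214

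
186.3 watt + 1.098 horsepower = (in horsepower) 1.348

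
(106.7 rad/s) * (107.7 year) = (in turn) 5.768e+10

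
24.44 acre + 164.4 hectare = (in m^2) 1.743e+06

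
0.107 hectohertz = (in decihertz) 107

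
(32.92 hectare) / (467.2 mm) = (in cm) 7.046e+07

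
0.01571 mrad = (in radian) 1.571e-05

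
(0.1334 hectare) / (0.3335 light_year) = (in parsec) 1.37e-29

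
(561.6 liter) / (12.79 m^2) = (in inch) 1.729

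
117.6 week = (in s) 7.112e+07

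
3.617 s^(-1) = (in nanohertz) 3.617e+09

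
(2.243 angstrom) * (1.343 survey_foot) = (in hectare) 9.182e-15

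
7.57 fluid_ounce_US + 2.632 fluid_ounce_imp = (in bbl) 0.001878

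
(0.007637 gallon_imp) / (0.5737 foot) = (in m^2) 0.0001985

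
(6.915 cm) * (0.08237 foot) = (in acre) 4.29e-07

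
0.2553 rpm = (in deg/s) 1.532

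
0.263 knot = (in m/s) 0.1353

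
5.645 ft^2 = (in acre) 0.0001296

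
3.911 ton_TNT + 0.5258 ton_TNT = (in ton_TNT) 4.437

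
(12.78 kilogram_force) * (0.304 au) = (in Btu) 5.402e+09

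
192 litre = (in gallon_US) 50.72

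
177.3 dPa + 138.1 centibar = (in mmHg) 1036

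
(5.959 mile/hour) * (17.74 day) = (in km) 4083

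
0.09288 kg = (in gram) 92.88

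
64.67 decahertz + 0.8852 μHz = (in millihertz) 6.467e+05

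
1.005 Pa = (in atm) 9.919e-06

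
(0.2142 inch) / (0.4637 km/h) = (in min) 0.000704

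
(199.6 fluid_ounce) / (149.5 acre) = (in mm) 9.757e-06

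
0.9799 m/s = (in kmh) 3.528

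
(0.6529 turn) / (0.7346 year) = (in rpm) 1.691e-06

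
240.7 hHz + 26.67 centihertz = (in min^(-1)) 1.444e+06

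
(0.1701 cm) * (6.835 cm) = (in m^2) 0.0001163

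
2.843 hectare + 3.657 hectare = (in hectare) 6.5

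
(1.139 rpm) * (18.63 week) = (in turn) 2.139e+05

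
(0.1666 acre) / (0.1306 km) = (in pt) 1.463e+04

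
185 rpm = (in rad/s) 19.37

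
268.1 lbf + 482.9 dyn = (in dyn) 1.193e+08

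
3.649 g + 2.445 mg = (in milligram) 3651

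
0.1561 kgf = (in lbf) 0.3441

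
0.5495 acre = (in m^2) 2224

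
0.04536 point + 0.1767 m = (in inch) 6.957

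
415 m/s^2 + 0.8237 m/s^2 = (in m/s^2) 415.8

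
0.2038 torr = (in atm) 0.0002682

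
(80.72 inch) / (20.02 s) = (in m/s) 0.1024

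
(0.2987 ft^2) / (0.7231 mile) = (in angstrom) 2.385e+05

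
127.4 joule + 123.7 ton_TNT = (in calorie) 1.237e+11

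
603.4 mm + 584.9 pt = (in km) 0.0008097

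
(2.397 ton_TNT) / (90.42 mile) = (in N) 6.892e+04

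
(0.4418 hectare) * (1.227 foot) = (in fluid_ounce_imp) 5.815e+07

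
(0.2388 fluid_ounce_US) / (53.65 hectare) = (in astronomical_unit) 8.799e-23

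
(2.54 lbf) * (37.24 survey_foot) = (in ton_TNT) 3.065e-08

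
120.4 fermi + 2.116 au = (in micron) 3.165e+17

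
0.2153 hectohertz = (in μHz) 2.153e+07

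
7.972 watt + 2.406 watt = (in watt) 10.38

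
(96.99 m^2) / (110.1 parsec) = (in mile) 1.774e-20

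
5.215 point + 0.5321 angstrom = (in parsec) 5.962e-20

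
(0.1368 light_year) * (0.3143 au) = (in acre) 1.504e+22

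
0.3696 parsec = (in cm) 1.14e+18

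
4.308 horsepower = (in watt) 3212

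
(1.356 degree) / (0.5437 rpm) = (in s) 0.4157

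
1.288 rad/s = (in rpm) 12.3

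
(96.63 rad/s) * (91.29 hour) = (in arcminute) 1.092e+11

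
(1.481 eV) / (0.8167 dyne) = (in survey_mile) 1.805e-17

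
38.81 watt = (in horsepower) 0.05205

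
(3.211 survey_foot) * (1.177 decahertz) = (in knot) 22.39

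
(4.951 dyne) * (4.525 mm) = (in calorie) 5.355e-08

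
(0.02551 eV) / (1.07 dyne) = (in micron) 3.82e-10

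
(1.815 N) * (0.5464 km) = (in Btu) 0.94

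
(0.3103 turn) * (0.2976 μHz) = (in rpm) 5.541e-06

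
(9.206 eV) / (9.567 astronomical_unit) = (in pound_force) 2.317e-31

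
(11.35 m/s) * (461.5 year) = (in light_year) 1.746e-05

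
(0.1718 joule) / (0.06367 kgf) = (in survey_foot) 0.9027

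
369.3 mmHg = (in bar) 0.4924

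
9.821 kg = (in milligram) 9.821e+06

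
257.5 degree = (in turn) 0.7153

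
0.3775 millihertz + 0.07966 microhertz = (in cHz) 0.03776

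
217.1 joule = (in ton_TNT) 5.189e-08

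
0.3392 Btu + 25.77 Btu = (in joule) 2.755e+04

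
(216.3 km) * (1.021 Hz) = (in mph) 4.94e+05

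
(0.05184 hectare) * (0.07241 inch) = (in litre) 953.4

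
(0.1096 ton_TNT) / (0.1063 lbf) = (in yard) 1.061e+09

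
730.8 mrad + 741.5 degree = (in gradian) 870.4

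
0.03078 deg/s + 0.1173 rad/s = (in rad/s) 0.1178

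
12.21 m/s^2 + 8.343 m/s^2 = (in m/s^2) 20.55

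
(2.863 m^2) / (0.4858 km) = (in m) 0.005893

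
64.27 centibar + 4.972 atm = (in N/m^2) 5.681e+05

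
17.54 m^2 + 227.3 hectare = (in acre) 561.7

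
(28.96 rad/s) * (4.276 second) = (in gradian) 7883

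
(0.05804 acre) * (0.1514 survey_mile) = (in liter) 5.723e+07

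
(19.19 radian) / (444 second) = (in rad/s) 0.04322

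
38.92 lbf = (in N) 173.1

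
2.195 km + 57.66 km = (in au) 4.001e-07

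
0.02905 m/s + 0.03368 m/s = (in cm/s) 6.273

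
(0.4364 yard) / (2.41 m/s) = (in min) 0.00276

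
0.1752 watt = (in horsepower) 0.0002349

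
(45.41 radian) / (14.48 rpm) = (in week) 4.952e-05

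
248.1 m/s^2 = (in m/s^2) 248.1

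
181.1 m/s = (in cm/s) 1.811e+04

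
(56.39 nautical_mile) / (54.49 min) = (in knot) 62.09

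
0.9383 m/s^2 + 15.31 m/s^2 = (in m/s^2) 16.25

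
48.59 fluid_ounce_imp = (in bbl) 0.008684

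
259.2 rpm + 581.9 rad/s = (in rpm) 5816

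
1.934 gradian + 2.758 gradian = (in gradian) 4.692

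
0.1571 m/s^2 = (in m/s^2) 0.1571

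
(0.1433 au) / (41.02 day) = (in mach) 17.76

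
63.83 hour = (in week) 0.3799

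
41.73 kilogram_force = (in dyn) 4.092e+07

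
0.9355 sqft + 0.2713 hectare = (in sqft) 2.92e+04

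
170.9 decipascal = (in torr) 0.1282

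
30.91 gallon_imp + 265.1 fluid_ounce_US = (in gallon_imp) 32.63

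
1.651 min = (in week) 0.0001638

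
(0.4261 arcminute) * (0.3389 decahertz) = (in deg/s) 0.02407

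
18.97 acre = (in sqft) 8.263e+05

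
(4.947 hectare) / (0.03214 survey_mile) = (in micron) 9.564e+08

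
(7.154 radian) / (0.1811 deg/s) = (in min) 37.72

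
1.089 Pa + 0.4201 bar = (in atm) 0.4146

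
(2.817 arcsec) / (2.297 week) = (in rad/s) 9.831e-12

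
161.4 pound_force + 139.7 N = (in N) 857.6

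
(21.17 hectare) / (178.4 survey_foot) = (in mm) 3.893e+06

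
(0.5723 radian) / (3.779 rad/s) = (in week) 2.504e-07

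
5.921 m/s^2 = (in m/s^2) 5.921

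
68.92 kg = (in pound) 151.9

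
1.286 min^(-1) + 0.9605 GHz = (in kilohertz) 9.605e+05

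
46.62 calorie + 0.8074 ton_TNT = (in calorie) 8.074e+08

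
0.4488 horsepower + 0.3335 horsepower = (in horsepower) 0.7823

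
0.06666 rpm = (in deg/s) 0.4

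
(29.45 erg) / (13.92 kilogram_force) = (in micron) 0.02157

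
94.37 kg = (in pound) 208.1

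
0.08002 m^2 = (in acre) 1.977e-05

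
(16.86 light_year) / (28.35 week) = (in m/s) 9.303e+09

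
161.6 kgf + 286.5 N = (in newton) 1871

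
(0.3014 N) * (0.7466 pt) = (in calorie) 1.897e-05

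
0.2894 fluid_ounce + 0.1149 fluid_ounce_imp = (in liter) 0.01182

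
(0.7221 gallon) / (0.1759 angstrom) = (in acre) 3.84e+04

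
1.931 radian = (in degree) 110.6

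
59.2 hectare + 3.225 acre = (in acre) 149.5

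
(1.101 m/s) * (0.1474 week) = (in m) 9.815e+04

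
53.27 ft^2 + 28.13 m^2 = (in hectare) 0.003308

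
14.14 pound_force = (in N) 62.9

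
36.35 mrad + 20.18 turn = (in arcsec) 2.616e+07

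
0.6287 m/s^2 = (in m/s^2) 0.6287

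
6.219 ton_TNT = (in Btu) 2.466e+07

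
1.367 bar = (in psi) 19.83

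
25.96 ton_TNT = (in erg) 1.086e+18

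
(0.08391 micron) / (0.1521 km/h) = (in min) 3.31e-08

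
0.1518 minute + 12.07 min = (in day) 0.008487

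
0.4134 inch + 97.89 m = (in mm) 9.79e+04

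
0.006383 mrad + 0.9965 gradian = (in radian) 0.01566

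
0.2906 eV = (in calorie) 1.113e-20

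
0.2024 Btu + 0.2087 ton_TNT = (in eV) 5.45e+27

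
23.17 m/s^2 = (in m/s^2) 23.17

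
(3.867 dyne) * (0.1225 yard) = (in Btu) 4.106e-09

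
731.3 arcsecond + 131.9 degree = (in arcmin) 7926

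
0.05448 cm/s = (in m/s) 0.0005448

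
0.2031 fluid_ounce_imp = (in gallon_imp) 0.001269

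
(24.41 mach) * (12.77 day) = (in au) 0.0613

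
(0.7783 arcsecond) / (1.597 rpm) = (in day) 2.611e-10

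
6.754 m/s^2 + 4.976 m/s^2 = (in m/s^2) 11.73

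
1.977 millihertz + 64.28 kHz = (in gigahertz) 6.428e-05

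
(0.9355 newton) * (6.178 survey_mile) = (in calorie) 2223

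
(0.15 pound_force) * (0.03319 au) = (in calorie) 7.918e+08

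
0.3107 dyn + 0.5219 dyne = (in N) 8.326e-06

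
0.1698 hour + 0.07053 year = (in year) 0.07055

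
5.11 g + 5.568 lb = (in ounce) 89.27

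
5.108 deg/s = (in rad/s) 0.08915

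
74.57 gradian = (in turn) 0.1864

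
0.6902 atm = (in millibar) 699.3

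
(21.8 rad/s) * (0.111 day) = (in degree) 1.198e+07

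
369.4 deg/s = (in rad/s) 6.447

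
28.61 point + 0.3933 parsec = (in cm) 1.214e+18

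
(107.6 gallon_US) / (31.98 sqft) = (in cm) 13.71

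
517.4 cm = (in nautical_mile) 0.002794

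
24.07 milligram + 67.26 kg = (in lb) 148.3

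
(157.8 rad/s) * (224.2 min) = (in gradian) 1.351e+08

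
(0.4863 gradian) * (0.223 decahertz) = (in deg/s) 0.976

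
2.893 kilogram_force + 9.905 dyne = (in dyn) 2.837e+06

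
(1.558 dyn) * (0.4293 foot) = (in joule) 2.039e-06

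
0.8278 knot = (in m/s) 0.4259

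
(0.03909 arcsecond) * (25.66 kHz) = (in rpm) 0.04644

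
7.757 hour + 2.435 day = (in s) 2.383e+05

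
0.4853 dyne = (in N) 4.853e-06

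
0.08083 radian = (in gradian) 5.146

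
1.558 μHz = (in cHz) 0.0001558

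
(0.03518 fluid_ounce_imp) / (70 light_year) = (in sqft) 1.625e-23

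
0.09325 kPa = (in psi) 0.01352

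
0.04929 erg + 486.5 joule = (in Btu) 0.4611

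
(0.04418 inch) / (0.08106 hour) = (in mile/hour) 8.602e-06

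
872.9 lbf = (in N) 3883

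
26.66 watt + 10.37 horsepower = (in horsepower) 10.41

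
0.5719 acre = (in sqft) 2.491e+04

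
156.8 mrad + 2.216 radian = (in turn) 0.3776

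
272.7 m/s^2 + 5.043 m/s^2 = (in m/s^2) 277.7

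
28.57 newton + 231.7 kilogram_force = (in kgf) 234.6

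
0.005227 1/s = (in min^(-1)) 0.3136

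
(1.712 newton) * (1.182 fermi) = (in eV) 1.263e+04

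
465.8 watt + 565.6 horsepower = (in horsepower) 566.2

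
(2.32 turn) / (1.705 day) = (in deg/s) 0.00567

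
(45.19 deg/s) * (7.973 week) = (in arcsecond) 7.845e+11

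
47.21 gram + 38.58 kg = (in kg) 38.63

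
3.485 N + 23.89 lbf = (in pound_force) 24.67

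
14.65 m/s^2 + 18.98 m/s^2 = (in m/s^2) 33.63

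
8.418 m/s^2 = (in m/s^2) 8.418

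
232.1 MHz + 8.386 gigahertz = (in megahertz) 8618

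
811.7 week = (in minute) 8.182e+06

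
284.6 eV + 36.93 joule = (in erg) 3.693e+08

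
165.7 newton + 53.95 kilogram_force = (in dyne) 6.948e+07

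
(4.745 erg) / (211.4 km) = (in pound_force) 5.046e-13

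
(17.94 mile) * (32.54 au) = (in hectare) 1.405e+13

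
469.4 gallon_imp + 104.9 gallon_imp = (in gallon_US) 689.7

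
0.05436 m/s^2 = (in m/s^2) 0.05436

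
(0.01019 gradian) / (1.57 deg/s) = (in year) 1.852e-10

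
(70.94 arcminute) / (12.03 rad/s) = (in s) 0.001715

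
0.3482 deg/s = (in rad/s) 0.006077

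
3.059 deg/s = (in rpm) 0.5098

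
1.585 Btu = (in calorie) 399.7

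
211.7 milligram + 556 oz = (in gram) 1.576e+04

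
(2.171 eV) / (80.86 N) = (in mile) 2.673e-24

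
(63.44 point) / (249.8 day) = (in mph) 2.32e-09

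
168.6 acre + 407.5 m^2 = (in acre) 168.7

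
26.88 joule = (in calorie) 6.424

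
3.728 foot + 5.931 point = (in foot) 3.735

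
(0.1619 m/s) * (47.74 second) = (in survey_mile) 0.004803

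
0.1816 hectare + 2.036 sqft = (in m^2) 1816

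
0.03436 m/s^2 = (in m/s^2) 0.03436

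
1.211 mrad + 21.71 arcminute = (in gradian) 0.4791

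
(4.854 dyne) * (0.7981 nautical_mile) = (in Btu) 6.8e-05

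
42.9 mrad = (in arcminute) 147.5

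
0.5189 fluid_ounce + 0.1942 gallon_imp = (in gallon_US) 0.2373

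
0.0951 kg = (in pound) 0.2097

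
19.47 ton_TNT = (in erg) 8.146e+17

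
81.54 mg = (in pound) 0.0001798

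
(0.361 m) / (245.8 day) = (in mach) 4.992e-11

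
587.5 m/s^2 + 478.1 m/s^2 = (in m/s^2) 1066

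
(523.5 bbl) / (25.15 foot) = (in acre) 0.002683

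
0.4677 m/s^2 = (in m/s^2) 0.4677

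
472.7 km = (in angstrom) 4.727e+15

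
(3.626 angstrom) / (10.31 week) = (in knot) 1.13e-16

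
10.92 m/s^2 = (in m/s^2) 10.92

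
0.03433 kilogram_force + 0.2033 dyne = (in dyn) 3.367e+04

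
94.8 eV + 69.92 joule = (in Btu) 0.06627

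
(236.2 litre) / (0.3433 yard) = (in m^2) 0.7524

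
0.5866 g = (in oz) 0.02069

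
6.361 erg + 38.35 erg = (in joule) 4.471e-06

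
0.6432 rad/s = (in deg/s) 36.85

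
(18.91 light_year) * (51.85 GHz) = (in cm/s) 9.276e+29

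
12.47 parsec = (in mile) 2.391e+14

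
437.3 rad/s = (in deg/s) 2.506e+04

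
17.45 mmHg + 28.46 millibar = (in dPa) 5.172e+04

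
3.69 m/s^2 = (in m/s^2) 3.69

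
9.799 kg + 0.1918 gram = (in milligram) 9.799e+06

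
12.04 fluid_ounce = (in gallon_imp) 0.07832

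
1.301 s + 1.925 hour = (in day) 0.08022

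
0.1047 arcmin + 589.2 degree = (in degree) 589.2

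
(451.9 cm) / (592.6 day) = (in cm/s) 8.826e-06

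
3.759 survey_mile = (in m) 6050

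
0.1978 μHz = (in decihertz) 1.978e-06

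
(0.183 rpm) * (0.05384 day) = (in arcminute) 3.065e+05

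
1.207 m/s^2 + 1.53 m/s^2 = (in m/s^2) 2.737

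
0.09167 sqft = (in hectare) 8.516e-07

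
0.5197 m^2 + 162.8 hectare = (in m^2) 1.628e+06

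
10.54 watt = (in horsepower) 0.01413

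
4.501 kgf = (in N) 44.14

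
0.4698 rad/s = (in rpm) 4.486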